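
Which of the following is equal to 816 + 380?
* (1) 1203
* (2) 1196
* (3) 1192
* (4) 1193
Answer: 2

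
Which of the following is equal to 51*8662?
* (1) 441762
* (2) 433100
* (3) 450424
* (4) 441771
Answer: 1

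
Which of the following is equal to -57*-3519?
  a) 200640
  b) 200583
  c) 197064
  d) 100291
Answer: b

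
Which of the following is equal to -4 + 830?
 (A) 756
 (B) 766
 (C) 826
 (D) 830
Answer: C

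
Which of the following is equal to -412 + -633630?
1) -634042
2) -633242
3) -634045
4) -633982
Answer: 1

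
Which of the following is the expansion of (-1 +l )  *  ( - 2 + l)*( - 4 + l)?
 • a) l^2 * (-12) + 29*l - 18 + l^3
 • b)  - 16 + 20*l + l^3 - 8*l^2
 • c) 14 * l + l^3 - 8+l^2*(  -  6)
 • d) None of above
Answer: d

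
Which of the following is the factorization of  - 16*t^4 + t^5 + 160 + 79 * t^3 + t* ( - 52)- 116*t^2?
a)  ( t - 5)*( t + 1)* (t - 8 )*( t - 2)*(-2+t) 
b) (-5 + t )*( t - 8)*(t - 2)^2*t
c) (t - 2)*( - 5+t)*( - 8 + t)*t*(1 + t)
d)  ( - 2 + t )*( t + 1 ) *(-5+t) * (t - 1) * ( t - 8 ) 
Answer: a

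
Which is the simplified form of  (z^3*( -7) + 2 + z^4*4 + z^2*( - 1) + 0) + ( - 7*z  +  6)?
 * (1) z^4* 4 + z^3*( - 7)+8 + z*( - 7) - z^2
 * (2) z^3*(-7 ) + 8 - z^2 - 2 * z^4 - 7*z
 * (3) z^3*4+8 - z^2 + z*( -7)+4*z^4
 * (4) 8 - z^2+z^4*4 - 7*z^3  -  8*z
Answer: 1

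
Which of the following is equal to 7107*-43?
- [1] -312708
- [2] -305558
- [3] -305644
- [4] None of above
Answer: 4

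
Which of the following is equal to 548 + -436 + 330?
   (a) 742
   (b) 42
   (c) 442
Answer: c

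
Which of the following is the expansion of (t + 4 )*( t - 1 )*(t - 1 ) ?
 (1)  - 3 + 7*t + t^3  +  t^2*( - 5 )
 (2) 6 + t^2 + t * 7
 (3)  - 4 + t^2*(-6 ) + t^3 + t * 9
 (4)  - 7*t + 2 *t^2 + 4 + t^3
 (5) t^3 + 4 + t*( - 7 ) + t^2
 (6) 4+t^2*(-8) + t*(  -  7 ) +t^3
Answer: 4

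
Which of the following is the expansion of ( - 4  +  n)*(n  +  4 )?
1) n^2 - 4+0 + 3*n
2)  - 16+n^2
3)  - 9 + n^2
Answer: 2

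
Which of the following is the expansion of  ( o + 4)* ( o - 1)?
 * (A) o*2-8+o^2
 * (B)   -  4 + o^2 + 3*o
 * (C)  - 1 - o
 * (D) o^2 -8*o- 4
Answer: B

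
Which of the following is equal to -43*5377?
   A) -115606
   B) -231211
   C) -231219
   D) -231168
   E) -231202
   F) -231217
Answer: B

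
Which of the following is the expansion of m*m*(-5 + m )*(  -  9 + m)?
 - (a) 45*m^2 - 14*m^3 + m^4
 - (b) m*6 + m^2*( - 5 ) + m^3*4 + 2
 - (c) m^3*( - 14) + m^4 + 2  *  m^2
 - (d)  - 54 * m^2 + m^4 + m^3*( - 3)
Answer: a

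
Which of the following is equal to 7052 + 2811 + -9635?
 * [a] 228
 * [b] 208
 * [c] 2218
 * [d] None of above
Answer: a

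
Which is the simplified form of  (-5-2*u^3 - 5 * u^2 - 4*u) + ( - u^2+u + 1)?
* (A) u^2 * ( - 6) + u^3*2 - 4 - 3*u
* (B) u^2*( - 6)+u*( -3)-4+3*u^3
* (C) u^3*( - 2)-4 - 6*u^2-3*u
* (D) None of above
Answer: C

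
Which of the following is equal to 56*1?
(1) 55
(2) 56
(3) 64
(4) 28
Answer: 2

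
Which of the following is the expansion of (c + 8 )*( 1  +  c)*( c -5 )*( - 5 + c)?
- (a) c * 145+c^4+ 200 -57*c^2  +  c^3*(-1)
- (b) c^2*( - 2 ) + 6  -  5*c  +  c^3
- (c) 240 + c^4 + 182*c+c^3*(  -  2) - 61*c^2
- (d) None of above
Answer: a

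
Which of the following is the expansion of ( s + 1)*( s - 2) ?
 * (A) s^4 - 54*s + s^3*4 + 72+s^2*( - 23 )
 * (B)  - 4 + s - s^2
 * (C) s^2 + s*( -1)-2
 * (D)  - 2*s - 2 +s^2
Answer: C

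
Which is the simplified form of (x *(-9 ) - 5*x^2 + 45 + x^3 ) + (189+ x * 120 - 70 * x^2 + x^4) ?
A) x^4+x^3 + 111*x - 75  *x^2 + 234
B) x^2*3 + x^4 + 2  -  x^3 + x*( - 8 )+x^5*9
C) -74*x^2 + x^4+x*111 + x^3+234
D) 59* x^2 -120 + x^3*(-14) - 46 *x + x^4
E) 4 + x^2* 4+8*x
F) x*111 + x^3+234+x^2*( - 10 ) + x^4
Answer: A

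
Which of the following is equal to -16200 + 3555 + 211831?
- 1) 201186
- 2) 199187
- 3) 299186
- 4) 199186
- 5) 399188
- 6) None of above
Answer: 4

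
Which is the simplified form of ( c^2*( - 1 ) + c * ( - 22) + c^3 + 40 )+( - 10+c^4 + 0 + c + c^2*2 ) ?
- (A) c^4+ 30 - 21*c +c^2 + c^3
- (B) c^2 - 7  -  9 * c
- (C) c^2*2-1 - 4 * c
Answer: A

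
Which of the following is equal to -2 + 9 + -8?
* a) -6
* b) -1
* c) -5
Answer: b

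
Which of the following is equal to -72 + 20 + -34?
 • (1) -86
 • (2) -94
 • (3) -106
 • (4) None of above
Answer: 1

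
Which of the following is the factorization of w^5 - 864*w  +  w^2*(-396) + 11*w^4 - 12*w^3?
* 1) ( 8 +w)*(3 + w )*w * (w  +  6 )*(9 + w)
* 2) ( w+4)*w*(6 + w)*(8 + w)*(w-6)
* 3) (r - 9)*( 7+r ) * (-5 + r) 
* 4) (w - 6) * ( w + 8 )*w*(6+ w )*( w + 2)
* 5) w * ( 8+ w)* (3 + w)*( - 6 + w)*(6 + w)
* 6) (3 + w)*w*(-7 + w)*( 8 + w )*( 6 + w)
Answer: 5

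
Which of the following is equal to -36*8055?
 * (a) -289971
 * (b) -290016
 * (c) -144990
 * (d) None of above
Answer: d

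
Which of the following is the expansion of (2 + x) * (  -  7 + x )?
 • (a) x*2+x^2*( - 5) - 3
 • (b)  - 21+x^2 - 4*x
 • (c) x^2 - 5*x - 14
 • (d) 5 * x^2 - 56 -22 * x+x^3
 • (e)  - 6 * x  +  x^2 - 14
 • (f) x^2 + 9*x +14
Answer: c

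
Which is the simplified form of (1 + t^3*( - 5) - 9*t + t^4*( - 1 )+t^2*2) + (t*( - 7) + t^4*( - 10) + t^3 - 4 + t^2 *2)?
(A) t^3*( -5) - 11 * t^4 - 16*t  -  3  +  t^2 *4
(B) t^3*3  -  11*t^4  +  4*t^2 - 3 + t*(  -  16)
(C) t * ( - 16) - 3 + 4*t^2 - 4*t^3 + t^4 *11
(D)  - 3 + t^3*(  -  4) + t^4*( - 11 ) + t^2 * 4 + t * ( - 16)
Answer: D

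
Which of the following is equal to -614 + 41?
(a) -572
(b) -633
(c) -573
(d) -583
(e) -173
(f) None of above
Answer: c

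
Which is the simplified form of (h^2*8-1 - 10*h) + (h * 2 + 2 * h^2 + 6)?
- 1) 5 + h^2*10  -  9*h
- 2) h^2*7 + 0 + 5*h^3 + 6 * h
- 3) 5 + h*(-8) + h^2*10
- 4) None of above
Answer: 3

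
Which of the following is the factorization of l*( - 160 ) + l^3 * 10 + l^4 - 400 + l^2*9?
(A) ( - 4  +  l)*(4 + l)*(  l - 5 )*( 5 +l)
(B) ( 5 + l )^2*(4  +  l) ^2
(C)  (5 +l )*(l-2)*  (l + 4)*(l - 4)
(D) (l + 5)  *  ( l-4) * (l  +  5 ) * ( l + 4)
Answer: D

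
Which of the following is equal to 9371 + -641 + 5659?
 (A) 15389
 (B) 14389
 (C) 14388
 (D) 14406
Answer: B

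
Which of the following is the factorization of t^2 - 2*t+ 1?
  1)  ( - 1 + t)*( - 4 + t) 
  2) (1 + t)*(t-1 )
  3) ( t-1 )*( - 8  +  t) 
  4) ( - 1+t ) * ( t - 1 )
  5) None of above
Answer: 4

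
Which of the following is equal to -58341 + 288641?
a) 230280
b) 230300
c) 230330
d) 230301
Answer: b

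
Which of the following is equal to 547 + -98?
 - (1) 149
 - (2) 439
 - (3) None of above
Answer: 3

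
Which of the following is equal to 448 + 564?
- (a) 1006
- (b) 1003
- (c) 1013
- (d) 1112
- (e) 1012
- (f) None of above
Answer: e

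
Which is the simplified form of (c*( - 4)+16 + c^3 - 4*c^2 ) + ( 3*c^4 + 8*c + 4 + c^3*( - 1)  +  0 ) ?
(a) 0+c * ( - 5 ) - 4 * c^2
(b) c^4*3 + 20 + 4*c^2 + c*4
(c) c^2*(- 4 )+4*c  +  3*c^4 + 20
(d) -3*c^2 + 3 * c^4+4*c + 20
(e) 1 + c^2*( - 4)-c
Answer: c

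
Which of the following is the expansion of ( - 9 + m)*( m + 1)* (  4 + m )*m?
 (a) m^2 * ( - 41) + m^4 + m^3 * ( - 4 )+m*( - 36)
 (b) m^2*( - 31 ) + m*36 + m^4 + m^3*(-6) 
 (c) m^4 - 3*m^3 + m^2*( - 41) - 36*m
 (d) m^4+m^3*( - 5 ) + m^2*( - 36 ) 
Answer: a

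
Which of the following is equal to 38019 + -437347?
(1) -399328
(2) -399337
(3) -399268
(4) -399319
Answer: 1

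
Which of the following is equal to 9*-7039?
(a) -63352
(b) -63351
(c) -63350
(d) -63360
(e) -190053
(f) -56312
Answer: b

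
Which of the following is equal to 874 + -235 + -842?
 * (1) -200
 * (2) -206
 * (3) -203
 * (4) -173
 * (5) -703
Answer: 3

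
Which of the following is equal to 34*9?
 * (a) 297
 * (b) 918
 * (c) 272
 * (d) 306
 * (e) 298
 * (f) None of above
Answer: d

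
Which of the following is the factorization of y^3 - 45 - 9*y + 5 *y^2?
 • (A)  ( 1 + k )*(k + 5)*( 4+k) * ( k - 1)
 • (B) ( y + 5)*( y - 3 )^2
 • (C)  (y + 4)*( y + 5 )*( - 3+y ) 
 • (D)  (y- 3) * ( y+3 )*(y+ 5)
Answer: D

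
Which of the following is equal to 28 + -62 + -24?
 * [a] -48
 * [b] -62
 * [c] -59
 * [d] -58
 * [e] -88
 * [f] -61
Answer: d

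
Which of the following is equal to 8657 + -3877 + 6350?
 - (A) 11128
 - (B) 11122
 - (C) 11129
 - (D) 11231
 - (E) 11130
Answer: E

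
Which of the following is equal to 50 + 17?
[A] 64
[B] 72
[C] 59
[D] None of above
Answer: D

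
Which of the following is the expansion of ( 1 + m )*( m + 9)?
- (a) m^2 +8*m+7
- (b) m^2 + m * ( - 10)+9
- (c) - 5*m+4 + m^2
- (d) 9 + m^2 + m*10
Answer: d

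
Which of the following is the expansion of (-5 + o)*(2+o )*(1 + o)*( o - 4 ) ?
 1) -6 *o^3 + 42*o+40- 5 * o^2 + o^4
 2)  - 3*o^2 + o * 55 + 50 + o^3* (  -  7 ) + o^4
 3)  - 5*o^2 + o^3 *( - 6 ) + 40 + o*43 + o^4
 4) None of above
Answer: 1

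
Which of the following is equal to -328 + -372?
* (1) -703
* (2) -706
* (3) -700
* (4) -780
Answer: 3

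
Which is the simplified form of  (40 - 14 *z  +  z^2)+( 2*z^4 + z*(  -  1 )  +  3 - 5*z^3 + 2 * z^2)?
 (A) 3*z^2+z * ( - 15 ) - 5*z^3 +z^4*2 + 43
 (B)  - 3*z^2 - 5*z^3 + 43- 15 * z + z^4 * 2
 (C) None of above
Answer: A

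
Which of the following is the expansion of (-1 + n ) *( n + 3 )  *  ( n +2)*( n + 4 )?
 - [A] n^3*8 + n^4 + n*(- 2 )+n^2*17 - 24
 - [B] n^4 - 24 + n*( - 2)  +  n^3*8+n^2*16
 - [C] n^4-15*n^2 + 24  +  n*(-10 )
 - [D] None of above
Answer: A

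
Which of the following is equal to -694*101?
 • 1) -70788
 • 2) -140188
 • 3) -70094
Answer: 3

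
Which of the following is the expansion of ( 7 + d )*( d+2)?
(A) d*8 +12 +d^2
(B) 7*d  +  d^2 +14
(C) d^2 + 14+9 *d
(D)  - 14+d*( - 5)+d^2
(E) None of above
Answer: C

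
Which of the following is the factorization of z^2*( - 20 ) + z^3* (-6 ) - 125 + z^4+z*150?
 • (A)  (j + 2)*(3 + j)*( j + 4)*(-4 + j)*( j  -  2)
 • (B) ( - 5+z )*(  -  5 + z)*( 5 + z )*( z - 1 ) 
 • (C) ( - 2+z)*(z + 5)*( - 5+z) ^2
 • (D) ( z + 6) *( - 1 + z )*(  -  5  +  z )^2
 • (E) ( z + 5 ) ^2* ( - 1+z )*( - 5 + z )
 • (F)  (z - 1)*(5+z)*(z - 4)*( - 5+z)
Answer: B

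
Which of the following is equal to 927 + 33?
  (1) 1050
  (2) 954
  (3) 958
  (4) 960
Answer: 4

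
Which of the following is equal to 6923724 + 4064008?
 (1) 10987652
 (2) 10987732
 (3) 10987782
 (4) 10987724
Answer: 2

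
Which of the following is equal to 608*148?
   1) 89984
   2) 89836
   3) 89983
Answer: 1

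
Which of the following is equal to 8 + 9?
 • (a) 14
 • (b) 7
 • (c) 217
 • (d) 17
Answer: d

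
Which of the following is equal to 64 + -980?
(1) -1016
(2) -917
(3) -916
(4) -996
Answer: 3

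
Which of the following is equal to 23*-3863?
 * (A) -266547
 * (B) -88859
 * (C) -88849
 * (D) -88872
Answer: C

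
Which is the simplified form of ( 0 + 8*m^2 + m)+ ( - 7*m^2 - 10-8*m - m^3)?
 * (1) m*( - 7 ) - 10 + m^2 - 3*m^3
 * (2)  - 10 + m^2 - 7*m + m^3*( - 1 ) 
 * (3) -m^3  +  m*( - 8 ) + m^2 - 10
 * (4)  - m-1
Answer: 2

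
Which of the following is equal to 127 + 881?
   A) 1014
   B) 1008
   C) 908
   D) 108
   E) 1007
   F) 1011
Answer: B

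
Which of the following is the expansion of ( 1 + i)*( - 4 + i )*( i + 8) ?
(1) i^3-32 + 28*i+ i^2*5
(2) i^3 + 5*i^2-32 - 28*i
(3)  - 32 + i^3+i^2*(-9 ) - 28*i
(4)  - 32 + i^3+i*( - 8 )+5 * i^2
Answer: 2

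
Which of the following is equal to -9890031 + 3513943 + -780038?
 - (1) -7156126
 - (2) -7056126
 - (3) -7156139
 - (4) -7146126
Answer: 1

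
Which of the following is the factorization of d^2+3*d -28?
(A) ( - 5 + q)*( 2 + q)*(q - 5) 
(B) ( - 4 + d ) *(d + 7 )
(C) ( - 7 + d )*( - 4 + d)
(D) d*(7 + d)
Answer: B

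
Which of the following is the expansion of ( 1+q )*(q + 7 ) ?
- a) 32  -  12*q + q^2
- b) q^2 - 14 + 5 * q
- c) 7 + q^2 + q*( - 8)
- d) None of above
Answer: d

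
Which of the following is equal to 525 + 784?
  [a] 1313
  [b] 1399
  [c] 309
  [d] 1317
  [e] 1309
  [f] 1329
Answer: e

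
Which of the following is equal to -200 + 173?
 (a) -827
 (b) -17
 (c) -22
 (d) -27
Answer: d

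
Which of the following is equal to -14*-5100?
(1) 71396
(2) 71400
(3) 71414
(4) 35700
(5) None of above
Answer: 2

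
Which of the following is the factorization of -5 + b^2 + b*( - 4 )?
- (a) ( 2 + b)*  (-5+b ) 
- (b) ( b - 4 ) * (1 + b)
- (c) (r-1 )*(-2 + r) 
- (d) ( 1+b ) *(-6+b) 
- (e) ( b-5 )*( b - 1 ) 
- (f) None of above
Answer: f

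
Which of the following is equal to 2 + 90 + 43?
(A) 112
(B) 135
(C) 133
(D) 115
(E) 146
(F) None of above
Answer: B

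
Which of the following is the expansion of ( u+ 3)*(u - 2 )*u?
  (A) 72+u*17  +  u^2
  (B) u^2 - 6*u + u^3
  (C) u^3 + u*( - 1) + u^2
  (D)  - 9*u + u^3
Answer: B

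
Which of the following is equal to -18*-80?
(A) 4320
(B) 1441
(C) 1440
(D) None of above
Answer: C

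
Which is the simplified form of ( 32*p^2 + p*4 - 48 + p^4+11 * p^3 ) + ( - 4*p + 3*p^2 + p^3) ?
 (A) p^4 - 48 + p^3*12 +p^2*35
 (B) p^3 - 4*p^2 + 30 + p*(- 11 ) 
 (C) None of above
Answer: A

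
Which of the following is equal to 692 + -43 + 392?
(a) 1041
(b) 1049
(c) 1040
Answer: a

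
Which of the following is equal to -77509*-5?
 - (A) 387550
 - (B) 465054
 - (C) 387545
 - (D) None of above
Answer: C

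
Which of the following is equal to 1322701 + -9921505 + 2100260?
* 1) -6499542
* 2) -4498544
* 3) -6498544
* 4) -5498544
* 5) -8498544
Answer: 3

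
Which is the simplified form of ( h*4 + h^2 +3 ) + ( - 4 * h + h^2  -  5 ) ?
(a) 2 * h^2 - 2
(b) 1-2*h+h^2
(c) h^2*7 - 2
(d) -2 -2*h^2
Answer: a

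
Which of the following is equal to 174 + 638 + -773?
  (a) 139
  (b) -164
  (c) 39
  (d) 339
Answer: c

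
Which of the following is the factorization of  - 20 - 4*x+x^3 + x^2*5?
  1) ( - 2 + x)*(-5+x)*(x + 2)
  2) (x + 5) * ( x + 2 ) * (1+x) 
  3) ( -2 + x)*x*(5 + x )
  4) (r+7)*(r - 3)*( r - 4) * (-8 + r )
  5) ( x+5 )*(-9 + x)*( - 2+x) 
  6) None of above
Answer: 6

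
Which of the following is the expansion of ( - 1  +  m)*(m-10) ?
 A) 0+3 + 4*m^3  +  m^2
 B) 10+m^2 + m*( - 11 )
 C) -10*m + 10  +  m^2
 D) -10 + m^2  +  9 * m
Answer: B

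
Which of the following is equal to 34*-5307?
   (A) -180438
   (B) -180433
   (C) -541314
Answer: A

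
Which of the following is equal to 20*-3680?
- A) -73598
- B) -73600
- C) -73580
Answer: B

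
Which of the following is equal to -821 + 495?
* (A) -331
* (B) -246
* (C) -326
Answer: C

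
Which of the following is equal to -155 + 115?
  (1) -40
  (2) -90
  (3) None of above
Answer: 1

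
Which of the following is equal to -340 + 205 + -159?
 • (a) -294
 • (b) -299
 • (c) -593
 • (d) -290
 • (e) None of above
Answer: a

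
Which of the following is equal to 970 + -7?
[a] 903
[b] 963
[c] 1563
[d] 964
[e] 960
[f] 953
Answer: b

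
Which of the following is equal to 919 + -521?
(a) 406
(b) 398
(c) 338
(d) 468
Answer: b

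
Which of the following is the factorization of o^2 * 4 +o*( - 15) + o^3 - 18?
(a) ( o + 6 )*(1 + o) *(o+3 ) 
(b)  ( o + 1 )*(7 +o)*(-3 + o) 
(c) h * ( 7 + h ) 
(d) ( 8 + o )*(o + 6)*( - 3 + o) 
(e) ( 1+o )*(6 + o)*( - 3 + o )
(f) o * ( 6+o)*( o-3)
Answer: e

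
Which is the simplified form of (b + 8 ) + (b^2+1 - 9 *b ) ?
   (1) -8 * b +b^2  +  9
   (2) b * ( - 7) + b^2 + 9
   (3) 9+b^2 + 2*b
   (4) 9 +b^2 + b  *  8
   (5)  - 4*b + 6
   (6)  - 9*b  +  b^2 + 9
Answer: 1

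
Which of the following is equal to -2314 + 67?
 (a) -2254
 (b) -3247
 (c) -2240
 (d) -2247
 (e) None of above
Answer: d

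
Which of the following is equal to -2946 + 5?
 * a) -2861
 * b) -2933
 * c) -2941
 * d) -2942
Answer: c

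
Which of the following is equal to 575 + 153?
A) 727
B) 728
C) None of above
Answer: B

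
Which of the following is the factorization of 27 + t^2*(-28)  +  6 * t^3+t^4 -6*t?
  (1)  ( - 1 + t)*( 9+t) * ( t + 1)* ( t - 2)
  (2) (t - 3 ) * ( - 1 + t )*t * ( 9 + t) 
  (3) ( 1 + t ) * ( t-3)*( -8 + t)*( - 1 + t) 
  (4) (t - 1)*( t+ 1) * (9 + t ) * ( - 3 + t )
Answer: 4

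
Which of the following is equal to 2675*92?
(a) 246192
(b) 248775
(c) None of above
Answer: c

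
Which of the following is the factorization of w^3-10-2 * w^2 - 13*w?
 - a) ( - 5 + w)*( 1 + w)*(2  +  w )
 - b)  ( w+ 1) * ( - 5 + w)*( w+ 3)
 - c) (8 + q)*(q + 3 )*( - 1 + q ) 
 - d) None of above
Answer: a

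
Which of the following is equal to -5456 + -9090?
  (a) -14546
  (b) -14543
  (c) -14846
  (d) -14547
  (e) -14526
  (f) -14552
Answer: a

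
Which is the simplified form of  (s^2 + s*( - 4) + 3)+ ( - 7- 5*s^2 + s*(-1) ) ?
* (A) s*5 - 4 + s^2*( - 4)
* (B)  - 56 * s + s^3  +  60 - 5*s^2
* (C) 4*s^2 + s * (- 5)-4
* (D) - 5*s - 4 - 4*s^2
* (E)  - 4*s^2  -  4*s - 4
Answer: D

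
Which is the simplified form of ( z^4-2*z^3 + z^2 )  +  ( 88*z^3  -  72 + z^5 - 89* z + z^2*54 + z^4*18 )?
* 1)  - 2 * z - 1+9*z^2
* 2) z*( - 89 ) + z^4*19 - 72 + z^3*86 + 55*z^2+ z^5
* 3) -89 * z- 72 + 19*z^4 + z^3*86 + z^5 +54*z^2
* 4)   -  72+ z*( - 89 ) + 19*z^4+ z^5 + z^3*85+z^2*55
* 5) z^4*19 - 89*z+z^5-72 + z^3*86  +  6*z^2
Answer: 2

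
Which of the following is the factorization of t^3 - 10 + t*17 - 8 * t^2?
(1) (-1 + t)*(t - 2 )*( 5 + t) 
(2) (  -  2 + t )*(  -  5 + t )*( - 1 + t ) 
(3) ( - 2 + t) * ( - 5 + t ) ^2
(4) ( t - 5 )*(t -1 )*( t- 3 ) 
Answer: 2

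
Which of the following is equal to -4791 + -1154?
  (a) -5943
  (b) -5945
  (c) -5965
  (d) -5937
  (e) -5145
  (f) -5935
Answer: b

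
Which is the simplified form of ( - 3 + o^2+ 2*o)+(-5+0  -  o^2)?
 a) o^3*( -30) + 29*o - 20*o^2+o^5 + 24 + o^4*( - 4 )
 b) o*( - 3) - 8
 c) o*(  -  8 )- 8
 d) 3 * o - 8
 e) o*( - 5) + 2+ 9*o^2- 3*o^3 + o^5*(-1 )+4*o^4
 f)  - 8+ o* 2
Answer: f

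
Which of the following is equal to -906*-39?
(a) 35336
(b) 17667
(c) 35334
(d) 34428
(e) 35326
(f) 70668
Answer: c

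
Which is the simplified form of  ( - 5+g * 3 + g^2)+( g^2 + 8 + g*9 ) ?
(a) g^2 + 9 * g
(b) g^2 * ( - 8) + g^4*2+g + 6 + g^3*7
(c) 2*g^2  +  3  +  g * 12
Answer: c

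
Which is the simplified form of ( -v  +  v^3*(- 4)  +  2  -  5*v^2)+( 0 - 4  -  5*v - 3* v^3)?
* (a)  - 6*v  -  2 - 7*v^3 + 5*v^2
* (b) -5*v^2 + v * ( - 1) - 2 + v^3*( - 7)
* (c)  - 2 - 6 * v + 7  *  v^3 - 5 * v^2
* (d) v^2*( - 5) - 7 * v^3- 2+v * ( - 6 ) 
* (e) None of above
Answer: d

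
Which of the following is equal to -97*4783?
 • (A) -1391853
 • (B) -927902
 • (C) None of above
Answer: C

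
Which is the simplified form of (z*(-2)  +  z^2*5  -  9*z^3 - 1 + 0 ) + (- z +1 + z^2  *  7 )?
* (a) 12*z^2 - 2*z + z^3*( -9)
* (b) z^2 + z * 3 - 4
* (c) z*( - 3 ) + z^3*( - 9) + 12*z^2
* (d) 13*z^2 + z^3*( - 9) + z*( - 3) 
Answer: c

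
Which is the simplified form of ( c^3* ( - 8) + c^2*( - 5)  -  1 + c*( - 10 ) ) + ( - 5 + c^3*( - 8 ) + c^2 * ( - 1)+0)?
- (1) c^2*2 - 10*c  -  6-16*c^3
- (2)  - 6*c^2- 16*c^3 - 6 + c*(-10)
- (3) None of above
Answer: 2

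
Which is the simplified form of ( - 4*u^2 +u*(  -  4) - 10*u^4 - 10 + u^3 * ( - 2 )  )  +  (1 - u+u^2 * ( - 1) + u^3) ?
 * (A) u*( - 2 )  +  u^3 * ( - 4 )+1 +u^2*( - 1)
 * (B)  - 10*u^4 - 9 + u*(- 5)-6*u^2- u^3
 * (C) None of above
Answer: C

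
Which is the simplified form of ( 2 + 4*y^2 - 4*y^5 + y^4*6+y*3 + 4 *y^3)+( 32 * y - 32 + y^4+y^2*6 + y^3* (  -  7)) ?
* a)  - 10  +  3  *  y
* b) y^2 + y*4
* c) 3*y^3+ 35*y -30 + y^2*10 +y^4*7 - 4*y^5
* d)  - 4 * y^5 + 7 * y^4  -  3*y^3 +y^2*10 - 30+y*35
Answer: d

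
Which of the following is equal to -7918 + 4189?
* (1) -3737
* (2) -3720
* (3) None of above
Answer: 3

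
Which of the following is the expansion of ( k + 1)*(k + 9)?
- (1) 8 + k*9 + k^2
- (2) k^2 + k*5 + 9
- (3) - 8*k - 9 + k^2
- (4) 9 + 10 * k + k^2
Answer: 4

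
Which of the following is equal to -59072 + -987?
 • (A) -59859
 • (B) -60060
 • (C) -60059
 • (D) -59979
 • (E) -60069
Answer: C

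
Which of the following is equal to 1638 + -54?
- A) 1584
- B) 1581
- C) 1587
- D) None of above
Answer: A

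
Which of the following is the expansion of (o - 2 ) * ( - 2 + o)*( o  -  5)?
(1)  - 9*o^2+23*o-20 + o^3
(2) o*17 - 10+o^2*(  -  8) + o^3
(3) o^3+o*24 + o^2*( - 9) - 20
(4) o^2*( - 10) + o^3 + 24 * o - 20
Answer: 3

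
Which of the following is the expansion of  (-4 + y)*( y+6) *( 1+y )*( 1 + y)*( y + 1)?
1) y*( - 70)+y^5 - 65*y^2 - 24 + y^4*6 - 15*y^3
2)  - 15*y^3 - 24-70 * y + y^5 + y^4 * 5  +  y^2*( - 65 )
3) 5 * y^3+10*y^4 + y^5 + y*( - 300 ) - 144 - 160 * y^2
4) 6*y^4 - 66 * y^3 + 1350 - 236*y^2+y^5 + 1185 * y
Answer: 2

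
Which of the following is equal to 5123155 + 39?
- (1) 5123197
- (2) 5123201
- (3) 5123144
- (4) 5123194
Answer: 4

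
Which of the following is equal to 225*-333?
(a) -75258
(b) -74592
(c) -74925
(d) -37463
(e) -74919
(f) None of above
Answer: c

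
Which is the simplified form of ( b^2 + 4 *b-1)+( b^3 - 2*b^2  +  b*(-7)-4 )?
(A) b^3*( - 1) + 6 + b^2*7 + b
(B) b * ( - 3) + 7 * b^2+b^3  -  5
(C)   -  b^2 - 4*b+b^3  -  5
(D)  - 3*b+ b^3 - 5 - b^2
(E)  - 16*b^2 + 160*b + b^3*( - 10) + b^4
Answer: D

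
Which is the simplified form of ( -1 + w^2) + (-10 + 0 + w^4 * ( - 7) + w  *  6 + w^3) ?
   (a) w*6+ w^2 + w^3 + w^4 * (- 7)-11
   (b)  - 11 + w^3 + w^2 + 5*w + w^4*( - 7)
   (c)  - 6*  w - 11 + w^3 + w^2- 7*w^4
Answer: a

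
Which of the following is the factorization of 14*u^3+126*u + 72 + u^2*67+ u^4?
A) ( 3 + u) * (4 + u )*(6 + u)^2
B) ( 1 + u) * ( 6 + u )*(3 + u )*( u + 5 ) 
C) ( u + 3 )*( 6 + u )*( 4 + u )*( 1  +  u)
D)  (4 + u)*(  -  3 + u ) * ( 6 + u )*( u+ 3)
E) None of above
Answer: C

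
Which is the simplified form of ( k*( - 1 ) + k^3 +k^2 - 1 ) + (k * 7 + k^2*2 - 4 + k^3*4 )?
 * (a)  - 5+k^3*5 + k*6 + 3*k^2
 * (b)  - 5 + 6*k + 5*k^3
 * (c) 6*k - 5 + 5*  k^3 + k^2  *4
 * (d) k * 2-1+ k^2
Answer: a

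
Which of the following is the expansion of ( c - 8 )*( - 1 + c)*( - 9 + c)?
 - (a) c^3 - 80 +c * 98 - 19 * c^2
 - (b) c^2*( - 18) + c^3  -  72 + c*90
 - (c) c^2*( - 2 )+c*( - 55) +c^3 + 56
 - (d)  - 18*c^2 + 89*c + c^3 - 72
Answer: d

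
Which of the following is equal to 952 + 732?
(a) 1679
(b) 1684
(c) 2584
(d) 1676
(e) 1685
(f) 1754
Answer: b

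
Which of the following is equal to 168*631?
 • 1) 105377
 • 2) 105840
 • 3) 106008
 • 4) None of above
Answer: 3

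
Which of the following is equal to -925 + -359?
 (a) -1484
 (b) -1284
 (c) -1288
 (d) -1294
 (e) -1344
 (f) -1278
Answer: b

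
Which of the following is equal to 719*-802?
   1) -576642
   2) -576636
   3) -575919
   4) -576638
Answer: 4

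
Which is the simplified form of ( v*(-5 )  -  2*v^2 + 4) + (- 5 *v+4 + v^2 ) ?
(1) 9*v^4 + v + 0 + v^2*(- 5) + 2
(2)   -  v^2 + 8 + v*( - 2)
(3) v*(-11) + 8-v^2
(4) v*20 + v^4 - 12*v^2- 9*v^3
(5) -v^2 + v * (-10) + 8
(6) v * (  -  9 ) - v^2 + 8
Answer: 5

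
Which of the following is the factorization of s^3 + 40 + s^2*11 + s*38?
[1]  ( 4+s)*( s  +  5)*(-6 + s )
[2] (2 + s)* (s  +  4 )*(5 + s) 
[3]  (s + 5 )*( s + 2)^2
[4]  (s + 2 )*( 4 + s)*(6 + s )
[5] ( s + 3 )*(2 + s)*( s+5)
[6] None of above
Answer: 2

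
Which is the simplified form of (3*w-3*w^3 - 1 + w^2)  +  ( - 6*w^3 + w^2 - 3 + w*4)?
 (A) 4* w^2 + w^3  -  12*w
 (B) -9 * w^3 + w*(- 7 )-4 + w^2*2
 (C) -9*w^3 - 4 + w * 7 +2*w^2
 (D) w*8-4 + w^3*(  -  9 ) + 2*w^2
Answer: C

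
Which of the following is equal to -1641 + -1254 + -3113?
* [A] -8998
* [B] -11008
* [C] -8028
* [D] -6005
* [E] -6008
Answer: E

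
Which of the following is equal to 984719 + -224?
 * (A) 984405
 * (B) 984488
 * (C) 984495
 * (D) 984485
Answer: C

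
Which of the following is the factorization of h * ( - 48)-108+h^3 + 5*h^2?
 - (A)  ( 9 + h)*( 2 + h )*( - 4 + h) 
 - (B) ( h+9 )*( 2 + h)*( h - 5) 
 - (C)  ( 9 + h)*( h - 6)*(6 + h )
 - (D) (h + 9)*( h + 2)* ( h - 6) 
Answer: D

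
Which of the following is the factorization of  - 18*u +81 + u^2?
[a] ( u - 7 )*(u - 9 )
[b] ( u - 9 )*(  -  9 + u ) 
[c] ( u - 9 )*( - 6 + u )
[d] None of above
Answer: b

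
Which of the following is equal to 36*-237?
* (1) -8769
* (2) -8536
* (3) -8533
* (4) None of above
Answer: 4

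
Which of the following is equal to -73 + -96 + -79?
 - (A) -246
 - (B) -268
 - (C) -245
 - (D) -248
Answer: D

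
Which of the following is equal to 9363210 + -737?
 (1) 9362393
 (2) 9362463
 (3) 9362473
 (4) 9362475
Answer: 3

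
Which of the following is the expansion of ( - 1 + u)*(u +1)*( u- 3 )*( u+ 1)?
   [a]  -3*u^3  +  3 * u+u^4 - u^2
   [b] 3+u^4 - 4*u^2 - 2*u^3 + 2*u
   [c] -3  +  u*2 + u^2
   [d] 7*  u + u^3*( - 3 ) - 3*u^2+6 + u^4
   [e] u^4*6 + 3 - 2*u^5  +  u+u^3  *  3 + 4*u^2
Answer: b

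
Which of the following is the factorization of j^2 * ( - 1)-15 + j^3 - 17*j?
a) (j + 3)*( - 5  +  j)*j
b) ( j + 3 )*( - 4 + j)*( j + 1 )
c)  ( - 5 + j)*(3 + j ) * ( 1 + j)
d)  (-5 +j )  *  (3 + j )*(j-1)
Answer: c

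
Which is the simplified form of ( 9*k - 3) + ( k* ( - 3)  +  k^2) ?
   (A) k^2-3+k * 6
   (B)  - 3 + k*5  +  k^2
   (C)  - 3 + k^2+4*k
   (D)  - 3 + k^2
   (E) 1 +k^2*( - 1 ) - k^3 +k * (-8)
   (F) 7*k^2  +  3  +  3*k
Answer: A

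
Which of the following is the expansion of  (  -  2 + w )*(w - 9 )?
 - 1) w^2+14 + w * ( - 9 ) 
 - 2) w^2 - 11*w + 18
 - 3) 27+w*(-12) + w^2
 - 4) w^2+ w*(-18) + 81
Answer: 2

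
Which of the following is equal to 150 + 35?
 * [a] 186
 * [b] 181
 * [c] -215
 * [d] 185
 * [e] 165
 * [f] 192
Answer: d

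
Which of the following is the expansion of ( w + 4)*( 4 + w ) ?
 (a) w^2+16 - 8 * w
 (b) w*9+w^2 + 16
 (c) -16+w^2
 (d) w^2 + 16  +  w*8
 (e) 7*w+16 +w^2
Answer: d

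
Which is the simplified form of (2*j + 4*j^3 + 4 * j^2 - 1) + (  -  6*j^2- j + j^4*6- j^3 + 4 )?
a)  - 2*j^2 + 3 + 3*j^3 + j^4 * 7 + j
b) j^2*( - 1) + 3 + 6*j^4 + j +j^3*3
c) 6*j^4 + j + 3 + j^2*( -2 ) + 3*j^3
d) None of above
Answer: c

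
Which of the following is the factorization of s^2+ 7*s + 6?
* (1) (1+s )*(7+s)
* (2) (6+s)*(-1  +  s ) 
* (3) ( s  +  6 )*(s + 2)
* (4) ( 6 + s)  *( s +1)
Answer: 4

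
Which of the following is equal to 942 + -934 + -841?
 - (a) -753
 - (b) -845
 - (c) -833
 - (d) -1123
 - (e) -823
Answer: c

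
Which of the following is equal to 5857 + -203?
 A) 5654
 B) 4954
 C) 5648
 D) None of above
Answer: A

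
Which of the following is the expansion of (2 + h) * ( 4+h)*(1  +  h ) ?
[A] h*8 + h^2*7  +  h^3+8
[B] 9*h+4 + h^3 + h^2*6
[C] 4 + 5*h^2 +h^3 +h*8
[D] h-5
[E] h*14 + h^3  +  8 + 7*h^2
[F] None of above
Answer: E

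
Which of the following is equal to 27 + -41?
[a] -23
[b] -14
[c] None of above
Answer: b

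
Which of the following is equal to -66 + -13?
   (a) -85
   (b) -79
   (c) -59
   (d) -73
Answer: b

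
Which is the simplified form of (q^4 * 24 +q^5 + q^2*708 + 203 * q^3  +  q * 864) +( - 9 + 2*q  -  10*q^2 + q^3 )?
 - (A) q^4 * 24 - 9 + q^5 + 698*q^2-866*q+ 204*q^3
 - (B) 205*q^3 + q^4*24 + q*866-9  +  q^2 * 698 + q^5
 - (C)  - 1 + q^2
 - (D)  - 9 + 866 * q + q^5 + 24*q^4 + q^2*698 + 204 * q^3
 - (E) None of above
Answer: D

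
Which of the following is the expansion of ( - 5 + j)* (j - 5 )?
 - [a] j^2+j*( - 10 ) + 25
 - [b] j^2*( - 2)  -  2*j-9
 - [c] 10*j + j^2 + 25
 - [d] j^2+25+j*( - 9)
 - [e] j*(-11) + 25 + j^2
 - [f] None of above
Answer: a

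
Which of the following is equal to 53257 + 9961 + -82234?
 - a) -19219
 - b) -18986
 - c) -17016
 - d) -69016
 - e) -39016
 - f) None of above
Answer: f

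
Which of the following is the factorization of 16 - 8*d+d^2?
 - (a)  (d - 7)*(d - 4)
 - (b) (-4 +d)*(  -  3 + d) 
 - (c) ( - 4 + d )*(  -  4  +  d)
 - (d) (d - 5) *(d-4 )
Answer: c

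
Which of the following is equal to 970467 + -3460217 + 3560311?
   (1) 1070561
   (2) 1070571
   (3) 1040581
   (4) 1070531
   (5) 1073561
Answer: 1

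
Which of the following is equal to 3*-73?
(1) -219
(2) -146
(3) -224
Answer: 1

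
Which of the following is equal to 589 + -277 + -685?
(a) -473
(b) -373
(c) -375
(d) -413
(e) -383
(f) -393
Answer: b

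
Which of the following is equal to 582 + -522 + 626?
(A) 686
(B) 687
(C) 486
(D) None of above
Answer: A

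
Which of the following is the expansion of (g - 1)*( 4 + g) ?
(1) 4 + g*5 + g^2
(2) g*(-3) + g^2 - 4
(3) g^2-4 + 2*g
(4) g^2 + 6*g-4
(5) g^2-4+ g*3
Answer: 5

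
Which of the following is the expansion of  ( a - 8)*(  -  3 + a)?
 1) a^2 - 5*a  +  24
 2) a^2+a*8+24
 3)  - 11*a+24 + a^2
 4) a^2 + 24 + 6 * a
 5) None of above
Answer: 3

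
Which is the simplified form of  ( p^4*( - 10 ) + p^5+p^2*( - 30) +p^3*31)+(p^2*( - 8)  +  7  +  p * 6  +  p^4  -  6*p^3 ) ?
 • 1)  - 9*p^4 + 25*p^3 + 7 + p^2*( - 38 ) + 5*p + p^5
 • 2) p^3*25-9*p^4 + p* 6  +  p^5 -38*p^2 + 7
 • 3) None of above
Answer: 2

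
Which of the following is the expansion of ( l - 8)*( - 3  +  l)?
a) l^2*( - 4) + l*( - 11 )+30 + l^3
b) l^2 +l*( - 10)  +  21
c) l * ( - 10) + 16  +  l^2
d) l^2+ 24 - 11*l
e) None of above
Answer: d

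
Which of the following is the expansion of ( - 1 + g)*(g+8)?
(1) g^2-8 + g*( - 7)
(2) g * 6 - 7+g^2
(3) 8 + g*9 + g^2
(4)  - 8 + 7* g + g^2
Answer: 4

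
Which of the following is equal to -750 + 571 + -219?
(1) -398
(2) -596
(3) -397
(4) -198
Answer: 1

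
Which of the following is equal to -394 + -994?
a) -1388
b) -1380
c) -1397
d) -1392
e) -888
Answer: a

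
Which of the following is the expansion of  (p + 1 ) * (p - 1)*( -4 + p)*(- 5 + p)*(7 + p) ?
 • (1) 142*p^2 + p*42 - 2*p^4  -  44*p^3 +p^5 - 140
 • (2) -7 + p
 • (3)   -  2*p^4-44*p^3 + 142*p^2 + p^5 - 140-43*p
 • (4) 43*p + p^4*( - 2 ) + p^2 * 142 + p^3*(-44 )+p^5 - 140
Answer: 4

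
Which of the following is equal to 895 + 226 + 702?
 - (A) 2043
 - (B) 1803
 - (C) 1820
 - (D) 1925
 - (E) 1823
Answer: E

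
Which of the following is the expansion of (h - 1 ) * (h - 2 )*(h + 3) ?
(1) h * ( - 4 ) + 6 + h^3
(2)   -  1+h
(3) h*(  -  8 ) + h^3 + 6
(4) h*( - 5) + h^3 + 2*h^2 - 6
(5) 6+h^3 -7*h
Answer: 5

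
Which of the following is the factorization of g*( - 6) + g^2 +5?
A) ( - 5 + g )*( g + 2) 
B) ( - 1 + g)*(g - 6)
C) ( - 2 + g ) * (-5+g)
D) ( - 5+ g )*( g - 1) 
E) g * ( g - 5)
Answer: D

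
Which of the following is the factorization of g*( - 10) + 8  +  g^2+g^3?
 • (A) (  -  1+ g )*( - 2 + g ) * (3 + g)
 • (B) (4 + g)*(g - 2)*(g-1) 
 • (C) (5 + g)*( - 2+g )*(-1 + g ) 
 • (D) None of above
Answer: B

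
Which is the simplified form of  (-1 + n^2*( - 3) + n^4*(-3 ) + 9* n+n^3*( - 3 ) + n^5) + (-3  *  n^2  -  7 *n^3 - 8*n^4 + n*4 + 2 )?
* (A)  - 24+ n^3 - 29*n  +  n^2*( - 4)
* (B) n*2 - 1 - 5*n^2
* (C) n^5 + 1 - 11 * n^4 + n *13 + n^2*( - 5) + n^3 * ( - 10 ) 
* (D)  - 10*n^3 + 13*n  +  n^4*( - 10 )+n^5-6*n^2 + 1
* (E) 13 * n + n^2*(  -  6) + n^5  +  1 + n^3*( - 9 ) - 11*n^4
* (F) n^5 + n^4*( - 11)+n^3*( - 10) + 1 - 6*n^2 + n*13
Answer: F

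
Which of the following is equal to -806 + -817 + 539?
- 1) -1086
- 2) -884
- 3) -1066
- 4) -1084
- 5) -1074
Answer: 4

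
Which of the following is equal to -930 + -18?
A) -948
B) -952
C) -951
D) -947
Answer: A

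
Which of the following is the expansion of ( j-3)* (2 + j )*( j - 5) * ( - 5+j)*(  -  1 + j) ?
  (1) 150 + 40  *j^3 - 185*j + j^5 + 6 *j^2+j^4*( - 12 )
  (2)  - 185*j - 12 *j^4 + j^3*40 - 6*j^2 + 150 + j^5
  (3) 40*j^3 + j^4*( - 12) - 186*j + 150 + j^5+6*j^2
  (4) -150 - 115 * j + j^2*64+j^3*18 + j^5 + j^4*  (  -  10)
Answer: 1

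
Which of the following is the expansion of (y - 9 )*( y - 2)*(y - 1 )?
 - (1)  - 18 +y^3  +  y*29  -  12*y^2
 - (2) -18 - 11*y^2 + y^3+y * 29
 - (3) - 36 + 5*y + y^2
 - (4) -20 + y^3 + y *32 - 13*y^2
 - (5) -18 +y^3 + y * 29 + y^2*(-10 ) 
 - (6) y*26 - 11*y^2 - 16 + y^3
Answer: 1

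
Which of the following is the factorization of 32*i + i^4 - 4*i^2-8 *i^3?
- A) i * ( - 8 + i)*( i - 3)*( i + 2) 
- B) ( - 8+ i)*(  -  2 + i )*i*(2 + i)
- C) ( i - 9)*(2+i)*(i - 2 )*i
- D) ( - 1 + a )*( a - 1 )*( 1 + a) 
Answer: B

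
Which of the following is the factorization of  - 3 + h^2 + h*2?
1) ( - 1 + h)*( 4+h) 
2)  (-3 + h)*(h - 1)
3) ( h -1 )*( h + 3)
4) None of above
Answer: 3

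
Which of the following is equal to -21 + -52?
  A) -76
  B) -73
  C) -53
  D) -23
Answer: B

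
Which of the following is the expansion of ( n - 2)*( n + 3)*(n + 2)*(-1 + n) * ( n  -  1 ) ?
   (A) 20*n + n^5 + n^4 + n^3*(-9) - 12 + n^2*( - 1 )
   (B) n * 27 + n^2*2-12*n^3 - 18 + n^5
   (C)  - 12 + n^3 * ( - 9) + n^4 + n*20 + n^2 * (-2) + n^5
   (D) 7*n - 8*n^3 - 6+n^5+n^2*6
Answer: A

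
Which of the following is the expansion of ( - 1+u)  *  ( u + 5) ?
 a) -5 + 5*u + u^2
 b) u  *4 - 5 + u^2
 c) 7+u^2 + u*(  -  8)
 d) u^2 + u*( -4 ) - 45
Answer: b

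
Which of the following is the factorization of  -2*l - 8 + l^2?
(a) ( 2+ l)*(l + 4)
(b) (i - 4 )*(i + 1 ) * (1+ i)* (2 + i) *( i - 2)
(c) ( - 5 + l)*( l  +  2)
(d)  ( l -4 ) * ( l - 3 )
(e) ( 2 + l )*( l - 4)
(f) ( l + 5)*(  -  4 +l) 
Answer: e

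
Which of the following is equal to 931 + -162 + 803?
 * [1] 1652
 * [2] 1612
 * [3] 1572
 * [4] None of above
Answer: 3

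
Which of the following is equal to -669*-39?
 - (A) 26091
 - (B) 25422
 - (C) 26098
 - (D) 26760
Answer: A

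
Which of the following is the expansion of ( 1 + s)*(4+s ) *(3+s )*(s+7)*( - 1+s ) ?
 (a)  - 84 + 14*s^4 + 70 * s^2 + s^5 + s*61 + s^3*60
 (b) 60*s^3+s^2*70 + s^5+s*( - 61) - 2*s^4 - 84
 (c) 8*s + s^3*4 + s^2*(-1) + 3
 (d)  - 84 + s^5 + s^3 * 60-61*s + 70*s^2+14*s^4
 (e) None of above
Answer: d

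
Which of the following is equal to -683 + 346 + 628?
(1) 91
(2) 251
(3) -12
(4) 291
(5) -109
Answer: 4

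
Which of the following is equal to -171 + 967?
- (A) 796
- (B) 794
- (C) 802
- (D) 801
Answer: A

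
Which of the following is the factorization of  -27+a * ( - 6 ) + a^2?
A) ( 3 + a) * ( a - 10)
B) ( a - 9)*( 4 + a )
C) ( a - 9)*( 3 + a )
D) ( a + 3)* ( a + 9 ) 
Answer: C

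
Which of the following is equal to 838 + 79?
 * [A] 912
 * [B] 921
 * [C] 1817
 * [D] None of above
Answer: D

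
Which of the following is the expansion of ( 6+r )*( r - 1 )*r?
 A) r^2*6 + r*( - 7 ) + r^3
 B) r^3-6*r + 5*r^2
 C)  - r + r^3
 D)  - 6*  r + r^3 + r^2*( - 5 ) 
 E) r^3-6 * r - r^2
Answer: B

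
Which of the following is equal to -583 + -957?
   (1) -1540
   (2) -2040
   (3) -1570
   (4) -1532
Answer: 1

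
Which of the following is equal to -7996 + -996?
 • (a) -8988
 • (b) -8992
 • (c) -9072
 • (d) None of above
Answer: b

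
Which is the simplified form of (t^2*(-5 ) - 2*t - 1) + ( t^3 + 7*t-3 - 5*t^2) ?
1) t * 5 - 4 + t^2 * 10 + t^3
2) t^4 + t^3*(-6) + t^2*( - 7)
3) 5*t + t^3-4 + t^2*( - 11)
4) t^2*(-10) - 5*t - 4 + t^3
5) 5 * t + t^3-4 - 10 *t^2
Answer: 5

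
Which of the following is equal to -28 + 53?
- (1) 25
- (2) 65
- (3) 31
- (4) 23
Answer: 1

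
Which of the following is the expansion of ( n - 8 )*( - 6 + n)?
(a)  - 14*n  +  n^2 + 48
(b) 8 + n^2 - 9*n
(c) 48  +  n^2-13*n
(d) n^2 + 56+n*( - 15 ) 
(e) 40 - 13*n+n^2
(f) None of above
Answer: a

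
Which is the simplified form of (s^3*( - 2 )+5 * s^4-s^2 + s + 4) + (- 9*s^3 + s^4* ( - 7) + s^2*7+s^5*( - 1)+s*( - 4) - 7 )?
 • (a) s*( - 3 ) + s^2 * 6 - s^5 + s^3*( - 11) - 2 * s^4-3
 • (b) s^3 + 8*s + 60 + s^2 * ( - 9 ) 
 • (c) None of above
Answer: a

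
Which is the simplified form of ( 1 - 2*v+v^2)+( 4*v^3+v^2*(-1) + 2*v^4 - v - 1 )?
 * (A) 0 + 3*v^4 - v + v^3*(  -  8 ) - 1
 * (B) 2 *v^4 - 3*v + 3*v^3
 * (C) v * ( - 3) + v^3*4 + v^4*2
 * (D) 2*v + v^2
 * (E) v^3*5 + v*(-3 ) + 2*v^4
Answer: C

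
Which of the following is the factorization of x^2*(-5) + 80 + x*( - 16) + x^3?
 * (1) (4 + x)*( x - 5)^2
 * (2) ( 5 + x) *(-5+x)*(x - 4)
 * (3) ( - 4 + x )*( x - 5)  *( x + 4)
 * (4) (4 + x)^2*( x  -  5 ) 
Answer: 3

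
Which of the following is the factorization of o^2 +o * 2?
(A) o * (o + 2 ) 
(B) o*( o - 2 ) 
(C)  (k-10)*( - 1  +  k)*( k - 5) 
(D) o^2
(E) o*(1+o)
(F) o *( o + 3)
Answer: A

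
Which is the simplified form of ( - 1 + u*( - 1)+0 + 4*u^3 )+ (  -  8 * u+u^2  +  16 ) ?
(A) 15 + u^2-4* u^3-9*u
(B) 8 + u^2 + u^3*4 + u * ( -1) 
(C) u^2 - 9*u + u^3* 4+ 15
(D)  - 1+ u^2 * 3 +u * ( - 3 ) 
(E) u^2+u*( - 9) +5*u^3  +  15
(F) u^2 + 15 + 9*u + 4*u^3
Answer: C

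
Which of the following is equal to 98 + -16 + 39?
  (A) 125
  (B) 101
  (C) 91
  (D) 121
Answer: D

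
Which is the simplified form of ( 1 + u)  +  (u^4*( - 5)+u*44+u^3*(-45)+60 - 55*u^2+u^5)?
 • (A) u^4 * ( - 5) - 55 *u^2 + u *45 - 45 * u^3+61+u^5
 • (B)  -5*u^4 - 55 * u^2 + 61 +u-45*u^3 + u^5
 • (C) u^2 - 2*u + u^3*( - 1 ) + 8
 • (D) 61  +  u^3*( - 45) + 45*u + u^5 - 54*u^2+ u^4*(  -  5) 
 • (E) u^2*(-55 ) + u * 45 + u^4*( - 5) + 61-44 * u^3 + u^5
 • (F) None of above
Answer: A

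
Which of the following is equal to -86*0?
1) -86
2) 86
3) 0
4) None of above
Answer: 3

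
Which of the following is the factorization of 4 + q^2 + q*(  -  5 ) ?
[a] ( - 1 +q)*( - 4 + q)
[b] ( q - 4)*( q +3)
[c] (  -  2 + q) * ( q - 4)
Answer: a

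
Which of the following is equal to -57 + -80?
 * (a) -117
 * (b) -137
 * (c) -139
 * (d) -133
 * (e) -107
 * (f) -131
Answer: b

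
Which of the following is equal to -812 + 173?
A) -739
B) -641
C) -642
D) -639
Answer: D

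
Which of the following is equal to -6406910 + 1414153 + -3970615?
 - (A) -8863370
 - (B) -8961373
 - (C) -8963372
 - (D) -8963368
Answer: C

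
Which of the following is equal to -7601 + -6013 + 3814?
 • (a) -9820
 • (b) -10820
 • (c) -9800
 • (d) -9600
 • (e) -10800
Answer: c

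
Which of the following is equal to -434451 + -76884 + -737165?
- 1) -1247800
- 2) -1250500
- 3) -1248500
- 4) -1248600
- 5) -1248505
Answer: 3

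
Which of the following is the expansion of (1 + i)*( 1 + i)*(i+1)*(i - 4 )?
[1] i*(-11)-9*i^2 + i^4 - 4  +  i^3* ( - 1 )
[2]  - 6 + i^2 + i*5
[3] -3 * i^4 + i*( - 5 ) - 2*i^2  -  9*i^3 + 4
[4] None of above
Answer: 1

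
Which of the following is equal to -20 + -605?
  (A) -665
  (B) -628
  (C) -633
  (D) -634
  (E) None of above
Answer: E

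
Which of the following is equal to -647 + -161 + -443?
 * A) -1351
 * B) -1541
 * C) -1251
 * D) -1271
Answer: C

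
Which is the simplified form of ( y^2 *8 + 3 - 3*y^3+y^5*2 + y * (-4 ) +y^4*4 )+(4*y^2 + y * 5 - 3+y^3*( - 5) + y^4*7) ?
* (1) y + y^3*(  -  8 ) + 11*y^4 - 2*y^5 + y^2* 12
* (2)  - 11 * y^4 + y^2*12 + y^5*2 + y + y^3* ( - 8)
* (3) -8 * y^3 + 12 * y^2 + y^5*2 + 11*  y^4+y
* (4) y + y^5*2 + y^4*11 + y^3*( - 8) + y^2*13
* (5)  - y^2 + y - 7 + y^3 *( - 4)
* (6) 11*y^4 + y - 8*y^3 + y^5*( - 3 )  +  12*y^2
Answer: 3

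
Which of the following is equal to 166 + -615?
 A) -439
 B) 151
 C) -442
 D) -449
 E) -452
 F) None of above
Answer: D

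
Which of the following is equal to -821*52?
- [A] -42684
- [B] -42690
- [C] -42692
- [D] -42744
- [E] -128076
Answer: C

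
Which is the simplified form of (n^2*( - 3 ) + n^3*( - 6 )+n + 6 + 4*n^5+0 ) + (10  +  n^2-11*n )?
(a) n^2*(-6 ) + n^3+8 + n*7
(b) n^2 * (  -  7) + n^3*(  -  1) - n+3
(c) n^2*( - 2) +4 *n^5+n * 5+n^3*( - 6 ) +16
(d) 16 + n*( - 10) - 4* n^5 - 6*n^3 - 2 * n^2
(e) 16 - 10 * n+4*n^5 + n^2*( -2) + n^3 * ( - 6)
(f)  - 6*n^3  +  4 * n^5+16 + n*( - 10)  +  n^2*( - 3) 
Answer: e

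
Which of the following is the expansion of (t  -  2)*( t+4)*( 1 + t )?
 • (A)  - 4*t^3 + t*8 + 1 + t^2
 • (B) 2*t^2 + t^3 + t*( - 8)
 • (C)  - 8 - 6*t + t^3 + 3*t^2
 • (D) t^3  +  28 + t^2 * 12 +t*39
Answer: C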